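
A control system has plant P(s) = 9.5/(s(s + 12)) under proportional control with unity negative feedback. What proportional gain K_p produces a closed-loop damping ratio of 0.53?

K_p = 13.5

Closed-loop characteristic equation: s² + 12s + K_p·9.5 = 0.
So ω_n = √(9.5K_p) and 2ζω_n = 12, giving ζ = 12/(2√(9.5K_p)).
Setting ζ = 0.53: √(9.5K_p) = 12/(2·0.53) = 11.32, so K_p = 128.2/9.5 = 13.5.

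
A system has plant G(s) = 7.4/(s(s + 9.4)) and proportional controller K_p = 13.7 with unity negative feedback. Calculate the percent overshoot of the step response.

19%

The closed-loop denominator s² + 9.4s + 101.4 gives ω_n = √101.4 = 10.07 and ζ = 9.4/(2ω_n) = 0.4668.
%OS = 100·exp(−πζ/√(1−ζ²)) = 100·exp(−π·0.4668/√0.7821) = 19%.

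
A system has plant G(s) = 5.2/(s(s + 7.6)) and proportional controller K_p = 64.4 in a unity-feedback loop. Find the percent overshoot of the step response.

51.3%

Closed-loop characteristic equation: s² + 7.6s + 334.9 = 0, so ω_n = 18.3 rad/s and ζ = 7.6/(2·18.3) = 0.2077.
%OS = 100·exp(−πζ/√(1−ζ²)) = 100·exp(−π·0.2077/√0.9569) = 51.3%.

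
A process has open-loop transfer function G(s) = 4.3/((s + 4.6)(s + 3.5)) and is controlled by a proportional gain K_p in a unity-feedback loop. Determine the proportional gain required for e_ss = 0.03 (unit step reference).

K_p = 121

Steady-state error for a unit step on this type-0 loop is 1/(1 + K_p·G(0)).
G(0) = 0.2671. Require 1/(1 + K_p·0.2671) = 0.03, so 1 + 0.2671·K_p = 33.33.
K_p = (33.33 − 1)/0.2671 = 121.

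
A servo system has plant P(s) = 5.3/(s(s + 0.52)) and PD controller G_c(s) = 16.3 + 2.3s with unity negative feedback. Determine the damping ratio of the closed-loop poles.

Forward path: (16.3 + 2.3s)·5.3/(s(s+0.52)). The closed-loop characteristic equation is s² + (0.52 + 5.3·2.3)s + 5.3·16.3 = 0.
That is s² + 12.71s + 86.39 = 0, so ω_n = 9.295 rad/s and ζ = 12.71/(2·9.295) = 0.6837.

ζ = 0.684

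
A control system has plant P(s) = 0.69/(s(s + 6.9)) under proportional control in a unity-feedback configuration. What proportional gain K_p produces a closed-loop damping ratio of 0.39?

Closed-loop characteristic equation: s² + 6.9s + K_p·0.69 = 0.
So ω_n = √(0.69K_p) and 2ζω_n = 6.9, giving ζ = 6.9/(2√(0.69K_p)).
Setting ζ = 0.39: √(0.69K_p) = 6.9/(2·0.39) = 8.846, so K_p = 78.25/0.69 = 113.

K_p = 113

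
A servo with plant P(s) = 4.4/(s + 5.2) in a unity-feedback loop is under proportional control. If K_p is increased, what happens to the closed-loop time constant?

The closed-loop bandwidth 5.2+K_p·4.4 grows with K_p, so τ shrinks.

decrease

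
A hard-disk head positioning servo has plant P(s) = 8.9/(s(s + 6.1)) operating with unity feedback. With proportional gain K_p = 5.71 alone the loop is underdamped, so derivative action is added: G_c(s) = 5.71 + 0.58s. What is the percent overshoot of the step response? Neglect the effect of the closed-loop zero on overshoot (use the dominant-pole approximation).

1.75%

Forward path: (5.71 + 0.58s)·8.9/(s(s+6.1)). The closed-loop characteristic equation is s² + (6.1 + 8.9·0.58)s + 8.9·5.71 = 0.
That is s² + 11.26s + 50.82 = 0, so ω_n = 7.129 rad/s and ζ = 11.26/(2·7.129) = 0.7899.
%OS = 100·exp(−πζ/√(1−ζ²)) = 1.75%.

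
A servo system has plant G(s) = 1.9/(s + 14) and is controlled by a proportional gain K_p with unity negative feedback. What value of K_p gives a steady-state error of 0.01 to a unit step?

K_p = 729

Steady-state error for a unit step on this type-0 loop is 1/(1 + K_p·G(0)).
G(0) = 0.1357. Require 1/(1 + K_p·0.1357) = 0.01, so 1 + 0.1357·K_p = 100.
K_p = (100 − 1)/0.1357 = 729.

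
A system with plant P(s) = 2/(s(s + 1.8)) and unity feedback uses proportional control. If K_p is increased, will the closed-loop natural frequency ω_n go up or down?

ω_n = √(2·K_p), which grows with K_p.

increase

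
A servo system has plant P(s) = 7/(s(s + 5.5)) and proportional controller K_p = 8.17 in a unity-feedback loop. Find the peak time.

T_p = 0.446 s

The closed-loop denominator s² + 5.5s + 57.19 gives ω_n = √57.19 = 7.562 and ζ = 5.5/(2ω_n) = 0.3636.
Damped frequency ω_d = ω_n√(1−ζ²) = 7.045 rad/s, so peak time T_p = π/ω_d = 0.446 s.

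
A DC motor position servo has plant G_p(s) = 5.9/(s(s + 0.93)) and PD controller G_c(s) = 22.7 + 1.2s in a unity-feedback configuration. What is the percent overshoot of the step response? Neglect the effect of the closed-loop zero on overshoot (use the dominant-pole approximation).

Forward path: (22.7 + 1.2s)·5.9/(s(s+0.93)). The closed-loop characteristic equation is s² + (0.93 + 5.9·1.2)s + 5.9·22.7 = 0.
That is s² + 8.01s + 133.9 = 0, so ω_n = 11.57 rad/s and ζ = 8.01/(2·11.57) = 0.3461.
%OS = 100·exp(−πζ/√(1−ζ²)) = 31.4%.

31.4%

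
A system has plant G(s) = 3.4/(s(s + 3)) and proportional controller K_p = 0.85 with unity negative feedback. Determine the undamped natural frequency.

With unity feedback the closed-loop characteristic equation is s² + 3s + 0.85·3.4 = s² + 3s + 2.89 = 0.
So ω_n² = 2.89 ⇒ ω_n = 1.7 rad/s, and ζ = 3/(2ω_n) = 0.882.

ω_n = 1.7 rad/s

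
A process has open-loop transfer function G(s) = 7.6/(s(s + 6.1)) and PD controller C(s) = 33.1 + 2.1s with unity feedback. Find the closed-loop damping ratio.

ζ = 0.695

Forward path: (33.1 + 2.1s)·7.6/(s(s+6.1)). The closed-loop characteristic equation is s² + (6.1 + 7.6·2.1)s + 7.6·33.1 = 0.
That is s² + 22.06s + 251.6 = 0, so ω_n = 15.86 rad/s and ζ = 22.06/(2·15.86) = 0.6954.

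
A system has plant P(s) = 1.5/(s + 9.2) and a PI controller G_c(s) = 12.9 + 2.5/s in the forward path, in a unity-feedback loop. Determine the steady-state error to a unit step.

The open loop G_c(s)P(s) has a pole at the origin (type 1), so the static position error constant is infinite and e_ss = 1/(1+∞) = 0.

0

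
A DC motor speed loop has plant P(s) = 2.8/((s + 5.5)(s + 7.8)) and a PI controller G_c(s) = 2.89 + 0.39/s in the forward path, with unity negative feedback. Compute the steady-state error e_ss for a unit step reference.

The open loop G_c(s)P(s) has a pole at the origin (type 1), so the static position error constant is infinite and e_ss = 1/(1+∞) = 0.

0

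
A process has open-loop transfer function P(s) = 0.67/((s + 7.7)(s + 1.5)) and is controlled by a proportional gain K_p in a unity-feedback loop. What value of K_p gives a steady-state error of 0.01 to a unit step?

K_p = 1710

For a type-0 loop with proportional control, e_ss = 1/(1 + K_p·P(0)).
P(0) = 0.05801. Require 1/(1 + K_p·0.05801) = 0.01, so 1 + 0.05801·K_p = 100.
K_p = (100 − 1)/0.05801 = 1710.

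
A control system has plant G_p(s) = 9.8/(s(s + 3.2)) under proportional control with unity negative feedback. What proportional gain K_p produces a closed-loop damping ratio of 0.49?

Closed-loop characteristic equation: s² + 3.2s + K_p·9.8 = 0.
So ω_n = √(9.8K_p) and 2ζω_n = 3.2, giving ζ = 3.2/(2√(9.8K_p)).
Setting ζ = 0.49: √(9.8K_p) = 3.2/(2·0.49) = 3.265, so K_p = 10.66/9.8 = 1.09.

K_p = 1.09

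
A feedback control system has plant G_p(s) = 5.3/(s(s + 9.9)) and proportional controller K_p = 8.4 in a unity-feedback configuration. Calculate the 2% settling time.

T_s ≈ 0.808 s

The closed-loop denominator s² + 9.9s + 44.52 gives ω_n = √44.52 = 6.672 and ζ = 9.9/(2ω_n) = 0.7419.
2% settling time T_s ≈ 4/(ζω_n) = 4/4.95 = 0.808 s.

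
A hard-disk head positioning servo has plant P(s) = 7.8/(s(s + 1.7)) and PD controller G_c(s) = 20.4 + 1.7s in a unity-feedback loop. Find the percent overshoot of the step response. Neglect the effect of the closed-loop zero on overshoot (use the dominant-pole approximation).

Forward path: (20.4 + 1.7s)·7.8/(s(s+1.7)). The closed-loop characteristic equation is s² + (1.7 + 7.8·1.7)s + 7.8·20.4 = 0.
That is s² + 14.96s + 159.1 = 0, so ω_n = 12.61 rad/s and ζ = 14.96/(2·12.61) = 0.593.
%OS = 100·exp(−πζ/√(1−ζ²)) = 9.89%.

9.89%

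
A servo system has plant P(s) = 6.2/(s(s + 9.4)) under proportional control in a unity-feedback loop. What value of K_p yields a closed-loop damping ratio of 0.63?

K_p = 8.98

Closed-loop characteristic equation: s² + 9.4s + K_p·6.2 = 0.
So ω_n = √(6.2K_p) and 2ζω_n = 9.4, giving ζ = 9.4/(2√(6.2K_p)).
Setting ζ = 0.63: √(6.2K_p) = 9.4/(2·0.63) = 7.46, so K_p = 55.66/6.2 = 8.98.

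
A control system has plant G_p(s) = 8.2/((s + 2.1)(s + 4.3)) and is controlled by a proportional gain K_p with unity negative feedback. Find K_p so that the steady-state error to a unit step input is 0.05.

Steady-state error for a unit step on this type-0 loop is 1/(1 + K_p·G_p(0)).
G_p(0) = 0.9081. Require 1/(1 + K_p·0.9081) = 0.05, so 1 + 0.9081·K_p = 20.
K_p = (20 − 1)/0.9081 = 20.9.

K_p = 20.9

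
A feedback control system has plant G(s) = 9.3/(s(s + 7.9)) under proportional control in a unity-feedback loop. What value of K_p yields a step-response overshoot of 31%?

K_p = 13.7

From %OS = 100·exp(−πζ/√(1−ζ²)) = 31%, ζ = −ln(0.31)/√(π²+ln²(0.31)) = 0.3493.
Characteristic equation s² + 7.9s + 9.3K_p = 0 gives ζ = 7.9/(2√(9.3K_p)).
Setting ζ = 0.3493: √(9.3K_p) = 7.9/(2·0.3493) = 11.31, so K_p = 127.9/9.3 = 13.7.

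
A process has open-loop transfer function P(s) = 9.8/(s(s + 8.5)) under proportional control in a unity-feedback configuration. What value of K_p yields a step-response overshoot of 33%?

K_p = 16.6

From %OS = 100·exp(−πζ/√(1−ζ²)) = 33%, ζ = −ln(0.33)/√(π²+ln²(0.33)) = 0.3328.
Characteristic equation s² + 8.5s + 9.8K_p = 0 gives ζ = 8.5/(2√(9.8K_p)).
Setting ζ = 0.3328: √(9.8K_p) = 8.5/(2·0.3328) = 12.77, so K_p = 163.1/9.8 = 16.6.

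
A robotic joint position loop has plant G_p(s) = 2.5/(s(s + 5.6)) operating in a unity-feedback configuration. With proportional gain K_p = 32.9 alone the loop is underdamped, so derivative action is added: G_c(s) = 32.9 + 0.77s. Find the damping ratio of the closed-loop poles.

Forward path: (32.9 + 0.77s)·2.5/(s(s+5.6)). The closed-loop characteristic equation is s² + (5.6 + 2.5·0.77)s + 2.5·32.9 = 0.
That is s² + 7.525s + 82.25 = 0, so ω_n = 9.069 rad/s and ζ = 7.525/(2·9.069) = 0.4149.

ζ = 0.415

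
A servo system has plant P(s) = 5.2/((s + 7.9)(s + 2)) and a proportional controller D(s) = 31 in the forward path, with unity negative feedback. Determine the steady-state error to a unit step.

The loop is type 0. Static position error constant K_pos = D(0)·P(0) = 31·0.3291 = 10.2.
Steady-state error to a unit step: e_ss = 1/(1+K_pos) = 1/11.2 = 0.0893.

0.0893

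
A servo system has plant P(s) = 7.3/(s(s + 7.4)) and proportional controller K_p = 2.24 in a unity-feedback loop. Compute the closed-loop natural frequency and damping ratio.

The closed-loop denominator is s(s+7.4) + 2.24·7.3 = s² + 7.4s + 16.35.
So ω_n² = 16.35 ⇒ ω_n = 4.044 rad/s, and ζ = 7.4/(2ω_n) = 0.915.

ω_n = 4.04 rad/s, ζ = 0.915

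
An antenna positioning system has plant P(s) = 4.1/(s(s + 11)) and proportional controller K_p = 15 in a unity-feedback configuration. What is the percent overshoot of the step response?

From 1 + K_pP(s) = 0: s² + 11s + 61.5 = 0 ⇒ ω_n = 7.842, ζ = 0.7013.
%OS = 100·exp(−πζ/√(1−ζ²)) = 100·exp(−π·0.7013/√0.5081) = 4.55%.

4.55%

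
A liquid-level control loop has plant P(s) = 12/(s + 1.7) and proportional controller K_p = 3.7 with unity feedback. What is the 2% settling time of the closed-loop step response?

Closed-loop transfer function: T(s) = K_p·P(s)/(1 + K_p·P(s)) = 44.4/(s + 1.7 + 44.4) = 44.4/(s + 46.1).
Time constant τ = 1/46.1 = 0.02169 s, so the 2% settling time is about 4τ = 0.0868 s.

T_s ≈ 0.0868 s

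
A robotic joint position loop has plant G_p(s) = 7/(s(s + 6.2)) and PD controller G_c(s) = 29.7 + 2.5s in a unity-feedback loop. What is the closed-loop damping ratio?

Forward path: (29.7 + 2.5s)·7/(s(s+6.2)). The closed-loop characteristic equation is s² + (6.2 + 7·2.5)s + 7·29.7 = 0.
That is s² + 23.7s + 207.9 = 0, so ω_n = 14.42 rad/s and ζ = 23.7/(2·14.42) = 0.8218.

ζ = 0.822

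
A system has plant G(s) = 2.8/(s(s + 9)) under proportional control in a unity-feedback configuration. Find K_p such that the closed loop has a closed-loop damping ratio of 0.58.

Closed-loop characteristic equation: s² + 9s + K_p·2.8 = 0.
So ω_n = √(2.8K_p) and 2ζω_n = 9, giving ζ = 9/(2√(2.8K_p)).
Setting ζ = 0.58: √(2.8K_p) = 9/(2·0.58) = 7.759, so K_p = 60.2/2.8 = 21.5.

K_p = 21.5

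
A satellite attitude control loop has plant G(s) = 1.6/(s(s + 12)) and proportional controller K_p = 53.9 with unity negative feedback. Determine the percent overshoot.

The closed-loop denominator s² + 12s + 86.24 gives ω_n = √86.24 = 9.287 and ζ = 12/(2ω_n) = 0.6461.
%OS = 100·exp(−πζ/√(1−ζ²)) = 100·exp(−π·0.6461/√0.5826) = 7%.

7%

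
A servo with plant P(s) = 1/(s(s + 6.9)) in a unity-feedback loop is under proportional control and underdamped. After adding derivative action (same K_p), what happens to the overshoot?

decrease

With PD the characteristic equation becomes s² + (a + K·K_d)s + K·K_p = 0; the damping term grows, ζ rises, overshoot falls.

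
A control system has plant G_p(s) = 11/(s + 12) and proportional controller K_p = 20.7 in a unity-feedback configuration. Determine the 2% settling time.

Closed-loop transfer function: T(s) = K_p·G_p(s)/(1 + K_p·G_p(s)) = 227.7/(s + 12 + 227.7) = 227.7/(s + 239.7).
Time constant τ = 1/239.7 = 0.004172 s, so the 2% settling time is about 4τ = 0.0167 s.

T_s ≈ 0.0167 s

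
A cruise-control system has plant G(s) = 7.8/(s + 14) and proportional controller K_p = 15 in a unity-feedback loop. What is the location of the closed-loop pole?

s = -131

Closed-loop transfer function: T(s) = K_p·G(s)/(1 + K_p·G(s)) = 117/(s + 14 + 117) = 117/(s + 131).
The closed-loop pole is at s = −131.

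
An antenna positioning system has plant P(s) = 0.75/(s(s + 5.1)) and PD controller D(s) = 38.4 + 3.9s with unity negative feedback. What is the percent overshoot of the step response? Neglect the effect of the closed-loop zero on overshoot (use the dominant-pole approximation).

2.91%

Forward path: (38.4 + 3.9s)·0.75/(s(s+5.1)). The closed-loop characteristic equation is s² + (5.1 + 0.75·3.9)s + 0.75·38.4 = 0.
That is s² + 8.025s + 28.8 = 0, so ω_n = 5.367 rad/s and ζ = 8.025/(2·5.367) = 0.7477.
%OS = 100·exp(−πζ/√(1−ζ²)) = 2.91%.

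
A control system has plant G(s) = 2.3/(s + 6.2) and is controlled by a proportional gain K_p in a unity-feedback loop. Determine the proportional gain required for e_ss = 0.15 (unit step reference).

The loop is type 0, so e_ss(step) = 1/(1 + K_pos) with K_pos = K_p·G(0).
G(0) = 0.371. Require 1/(1 + K_p·0.371) = 0.15, so 1 + 0.371·K_p = 6.667.
K_p = (6.667 − 1)/0.371 = 15.3.

K_p = 15.3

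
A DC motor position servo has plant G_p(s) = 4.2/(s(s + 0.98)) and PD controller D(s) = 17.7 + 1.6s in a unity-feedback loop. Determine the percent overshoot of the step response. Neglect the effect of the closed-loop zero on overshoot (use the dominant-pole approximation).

Forward path: (17.7 + 1.6s)·4.2/(s(s+0.98)). The closed-loop characteristic equation is s² + (0.98 + 4.2·1.6)s + 4.2·17.7 = 0.
That is s² + 7.7s + 74.34 = 0, so ω_n = 8.622 rad/s and ζ = 7.7/(2·8.622) = 0.4465.
%OS = 100·exp(−πζ/√(1−ζ²)) = 20.9%.

20.9%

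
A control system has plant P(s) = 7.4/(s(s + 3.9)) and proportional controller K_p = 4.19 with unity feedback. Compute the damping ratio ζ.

The closed-loop denominator is s(s+3.9) + 4.19·7.4 = s² + 3.9s + 31.01.
Matching s² + 2ζω_n s + ω_n²: ω_n = √31.01 = 5.568 rad/s and 2ζω_n = 3.9, so ζ = 3.9/(2·5.568) = 0.35.

ζ = 0.35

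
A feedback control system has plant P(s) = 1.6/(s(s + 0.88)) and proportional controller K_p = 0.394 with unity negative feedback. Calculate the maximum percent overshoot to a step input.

From 1 + K_pP(s) = 0: s² + 0.88s + 0.6304 = 0 ⇒ ω_n = 0.794, ζ = 0.5542.
%OS = 100·exp(−πζ/√(1−ζ²)) = 100·exp(−π·0.5542/√0.6929) = 12.3%.

12.3%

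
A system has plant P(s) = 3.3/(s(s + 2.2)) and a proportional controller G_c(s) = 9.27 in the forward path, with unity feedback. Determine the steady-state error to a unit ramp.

0.0719

The loop has one pole at the origin (type 1). Velocity error constant K_v = lim_{s→0} s·G_c(s)P(s) = 9.27·3.3/2.2 = 13.9.
Steady-state error to a unit ramp: e_ss = 1/K_v = 0.0719.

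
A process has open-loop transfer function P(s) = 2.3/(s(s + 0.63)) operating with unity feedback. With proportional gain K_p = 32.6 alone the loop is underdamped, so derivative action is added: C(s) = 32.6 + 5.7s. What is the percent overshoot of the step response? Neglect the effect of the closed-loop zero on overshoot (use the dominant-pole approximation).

1.67%

Forward path: (32.6 + 5.7s)·2.3/(s(s+0.63)). The closed-loop characteristic equation is s² + (0.63 + 2.3·5.7)s + 2.3·32.6 = 0.
That is s² + 13.74s + 74.98 = 0, so ω_n = 8.659 rad/s and ζ = 13.74/(2·8.659) = 0.7934.
%OS = 100·exp(−πζ/√(1−ζ²)) = 1.67%.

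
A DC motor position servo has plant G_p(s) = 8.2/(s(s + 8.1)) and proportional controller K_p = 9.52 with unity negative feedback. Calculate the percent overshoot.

The closed-loop denominator s² + 8.1s + 78.06 gives ω_n = √78.06 = 8.835 and ζ = 8.1/(2ω_n) = 0.4584.
%OS = 100·exp(−πζ/√(1−ζ²)) = 100·exp(−π·0.4584/√0.7899) = 19.8%.

19.8%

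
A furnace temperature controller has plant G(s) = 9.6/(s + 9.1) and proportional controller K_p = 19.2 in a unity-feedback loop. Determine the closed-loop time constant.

Closed-loop transfer function: T(s) = K_p·G(s)/(1 + K_p·G(s)) = 184.3/(s + 9.1 + 184.3) = 184.3/(s + 193.4).
Time constant τ = 1/193.4 = 0.00517 s.

τ = 0.00517 s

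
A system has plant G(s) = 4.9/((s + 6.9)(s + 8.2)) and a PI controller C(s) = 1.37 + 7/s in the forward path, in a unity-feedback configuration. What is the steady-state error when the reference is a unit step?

0

The open loop C(s)G(s) has a pole at the origin (type 1), so the static position error constant is infinite and e_ss = 1/(1+∞) = 0.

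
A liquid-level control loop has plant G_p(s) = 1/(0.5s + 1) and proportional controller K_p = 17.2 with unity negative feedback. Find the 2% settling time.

T_s ≈ 0.11 s

Closed loop: T(s) = K_p·G_p/(1+K_p·G_p) = 17.2/(0.5s + 1 + 17.2), with pole at s = −(1 + 17.2)/0.5 = −36.4.
τ = 1/36.4 = 0.02747 s, so 2% settling time ≈ 4τ = 0.11 s.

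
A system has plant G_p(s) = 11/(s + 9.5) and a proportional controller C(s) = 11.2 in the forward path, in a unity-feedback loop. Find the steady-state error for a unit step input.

The loop is type 0. Static position error constant K_pos = C(0)·G_p(0) = 11.2·1.158 = 12.97.
Steady-state error to a unit step: e_ss = 1/(1+K_pos) = 1/13.97 = 0.0716.

0.0716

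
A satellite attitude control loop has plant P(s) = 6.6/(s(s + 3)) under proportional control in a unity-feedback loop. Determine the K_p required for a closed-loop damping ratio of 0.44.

K_p = 1.76

Closed-loop characteristic equation: s² + 3s + K_p·6.6 = 0.
So ω_n = √(6.6K_p) and 2ζω_n = 3, giving ζ = 3/(2√(6.6K_p)).
Setting ζ = 0.44: √(6.6K_p) = 3/(2·0.44) = 3.409, so K_p = 11.62/6.6 = 1.76.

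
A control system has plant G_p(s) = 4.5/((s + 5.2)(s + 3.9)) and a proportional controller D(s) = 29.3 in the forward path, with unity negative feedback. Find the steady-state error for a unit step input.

0.133

The loop is type 0. Static position error constant K_pos = D(0)·G_p(0) = 29.3·0.2219 = 6.501.
Steady-state error to a unit step: e_ss = 1/(1+K_pos) = 1/7.501 = 0.133.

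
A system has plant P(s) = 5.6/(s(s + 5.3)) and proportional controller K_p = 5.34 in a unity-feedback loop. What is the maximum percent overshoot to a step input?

17.5%

Closed-loop characteristic equation: s² + 5.3s + 29.9 = 0, so ω_n = 5.468 rad/s and ζ = 5.3/(2·5.468) = 0.4846.
%OS = 100·exp(−πζ/√(1−ζ²)) = 100·exp(−π·0.4846/√0.7652) = 17.5%.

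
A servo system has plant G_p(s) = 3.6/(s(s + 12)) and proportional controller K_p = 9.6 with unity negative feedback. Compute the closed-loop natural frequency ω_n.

ω_n = 5.88 rad/s

With unity feedback the closed-loop characteristic equation is s² + 12s + 9.6·3.6 = s² + 12s + 34.56 = 0.
So ω_n² = 34.56 ⇒ ω_n = 5.879 rad/s, and ζ = 12/(2ω_n) = 1.02.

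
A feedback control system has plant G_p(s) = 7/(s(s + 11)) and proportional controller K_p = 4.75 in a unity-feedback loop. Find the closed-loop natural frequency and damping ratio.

The closed-loop denominator is s(s+11) + 4.75·7 = s² + 11s + 33.25.
So ω_n² = 33.25 ⇒ ω_n = 5.766 rad/s, and ζ = 11/(2ω_n) = 0.954.

ω_n = 5.77 rad/s, ζ = 0.954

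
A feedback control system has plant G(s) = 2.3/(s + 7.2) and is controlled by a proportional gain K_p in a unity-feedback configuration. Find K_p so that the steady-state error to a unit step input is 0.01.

The loop is type 0, so e_ss(step) = 1/(1 + K_pos) with K_pos = K_p·G(0).
G(0) = 0.3194. Require 1/(1 + K_p·0.3194) = 0.01, so 1 + 0.3194·K_p = 100.
K_p = (100 − 1)/0.3194 = 310.

K_p = 310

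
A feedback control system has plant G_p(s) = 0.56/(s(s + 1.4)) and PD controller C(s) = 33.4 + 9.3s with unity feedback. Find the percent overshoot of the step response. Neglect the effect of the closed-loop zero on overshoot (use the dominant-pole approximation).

Forward path: (33.4 + 9.3s)·0.56/(s(s+1.4)). The closed-loop characteristic equation is s² + (1.4 + 0.56·9.3)s + 0.56·33.4 = 0.
That is s² + 6.608s + 18.7 = 0, so ω_n = 4.325 rad/s and ζ = 6.608/(2·4.325) = 0.764.
%OS = 100·exp(−πζ/√(1−ζ²)) = 2.42%.

2.42%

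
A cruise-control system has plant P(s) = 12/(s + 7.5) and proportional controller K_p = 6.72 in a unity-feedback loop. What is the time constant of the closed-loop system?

Closed-loop transfer function: T(s) = K_p·P(s)/(1 + K_p·P(s)) = 80.64/(s + 7.5 + 80.64) = 80.64/(s + 88.14).
Time constant τ = 1/88.14 = 0.0113 s.

τ = 0.0113 s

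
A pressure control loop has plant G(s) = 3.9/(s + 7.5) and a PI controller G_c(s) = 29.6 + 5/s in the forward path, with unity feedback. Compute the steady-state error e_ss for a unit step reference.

The open loop G_c(s)G(s) has a pole at the origin (type 1), so the static position error constant is infinite and e_ss = 1/(1+∞) = 0.

0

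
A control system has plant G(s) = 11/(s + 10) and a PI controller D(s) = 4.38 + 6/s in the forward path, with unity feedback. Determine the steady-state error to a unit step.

The open loop D(s)G(s) has a pole at the origin (type 1), so the static position error constant is infinite and e_ss = 1/(1+∞) = 0.

0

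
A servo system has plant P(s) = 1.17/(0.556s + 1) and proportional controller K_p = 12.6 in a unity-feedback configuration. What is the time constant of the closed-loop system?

τ = 0.0353 s

Closed loop: T(s) = K_p·P/(1+K_p·P) = 14.74/(0.556s + 1 + 14.74), with pole at s = −(1 + 14.74)/0.556 = −28.31.
Closed-loop time constant τ = 1/28.31 = 0.0353 s.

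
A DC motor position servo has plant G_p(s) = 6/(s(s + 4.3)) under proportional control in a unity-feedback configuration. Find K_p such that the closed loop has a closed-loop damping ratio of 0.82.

K_p = 1.15

Closed-loop characteristic equation: s² + 4.3s + K_p·6 = 0.
So ω_n = √(6K_p) and 2ζω_n = 4.3, giving ζ = 4.3/(2√(6K_p)).
Setting ζ = 0.82: √(6K_p) = 4.3/(2·0.82) = 2.622, so K_p = 6.875/6 = 1.15.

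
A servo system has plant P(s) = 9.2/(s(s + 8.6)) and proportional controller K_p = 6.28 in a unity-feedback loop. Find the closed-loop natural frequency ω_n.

The closed-loop denominator is s(s+8.6) + 6.28·9.2 = s² + 8.6s + 57.78.
So ω_n² = 57.78 ⇒ ω_n = 7.601 rad/s, and ζ = 8.6/(2ω_n) = 0.566.

ω_n = 7.6 rad/s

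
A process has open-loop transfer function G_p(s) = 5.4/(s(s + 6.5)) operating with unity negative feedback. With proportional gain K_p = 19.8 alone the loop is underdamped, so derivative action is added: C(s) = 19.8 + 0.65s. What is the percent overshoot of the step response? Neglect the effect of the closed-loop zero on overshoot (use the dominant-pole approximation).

Forward path: (19.8 + 0.65s)·5.4/(s(s+6.5)). The closed-loop characteristic equation is s² + (6.5 + 5.4·0.65)s + 5.4·19.8 = 0.
That is s² + 10.01s + 106.9 = 0, so ω_n = 10.34 rad/s and ζ = 10.01/(2·10.34) = 0.484.
%OS = 100·exp(−πζ/√(1−ζ²)) = 17.6%.

17.6%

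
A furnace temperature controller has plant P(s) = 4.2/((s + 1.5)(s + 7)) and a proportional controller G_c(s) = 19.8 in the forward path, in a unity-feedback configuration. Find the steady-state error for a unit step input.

The loop is type 0. Static position error constant K_pos = G_c(0)·P(0) = 19.8·0.4 = 7.92.
Steady-state error to a unit step: e_ss = 1/(1+K_pos) = 1/8.92 = 0.112.

0.112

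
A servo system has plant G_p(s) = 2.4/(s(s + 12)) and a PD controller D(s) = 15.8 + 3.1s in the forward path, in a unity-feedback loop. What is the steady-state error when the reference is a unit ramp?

0.316

The loop has one pole at the origin (type 1). Velocity error constant K_v = lim_{s→0} s·D(s)G_p(s) = 15.8·2.4/12 = 3.16.
Steady-state error to a unit ramp: e_ss = 1/K_v = 0.316.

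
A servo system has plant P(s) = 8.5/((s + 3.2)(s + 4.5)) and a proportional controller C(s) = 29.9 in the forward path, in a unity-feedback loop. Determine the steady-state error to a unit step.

The loop is type 0. Static position error constant K_pos = C(0)·P(0) = 29.9·0.5903 = 17.65.
Steady-state error to a unit step: e_ss = 1/(1+K_pos) = 1/18.65 = 0.0536.

0.0536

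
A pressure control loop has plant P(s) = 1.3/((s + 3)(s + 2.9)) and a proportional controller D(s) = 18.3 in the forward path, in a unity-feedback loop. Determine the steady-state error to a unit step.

The loop is type 0. Static position error constant K_pos = D(0)·P(0) = 18.3·0.1494 = 2.734.
Steady-state error to a unit step: e_ss = 1/(1+K_pos) = 1/3.734 = 0.268.

0.268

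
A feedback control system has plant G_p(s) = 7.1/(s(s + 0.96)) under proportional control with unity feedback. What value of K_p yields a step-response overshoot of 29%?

K_p = 0.241

From %OS = 100·exp(−πζ/√(1−ζ²)) = 29%, ζ = −ln(0.29)/√(π²+ln²(0.29)) = 0.3666.
Characteristic equation s² + 0.96s + 7.1K_p = 0 gives ζ = 0.96/(2√(7.1K_p)).
Setting ζ = 0.3666: √(7.1K_p) = 0.96/(2·0.3666) = 1.309, so K_p = 1.714/7.1 = 0.241.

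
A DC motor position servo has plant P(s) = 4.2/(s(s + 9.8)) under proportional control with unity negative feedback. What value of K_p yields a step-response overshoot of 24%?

From %OS = 100·exp(−πζ/√(1−ζ²)) = 24%, ζ = −ln(0.24)/√(π²+ln²(0.24)) = 0.4136.
Characteristic equation s² + 9.8s + 4.2K_p = 0 gives ζ = 9.8/(2√(4.2K_p)).
Setting ζ = 0.4136: √(4.2K_p) = 9.8/(2·0.4136) = 11.85, so K_p = 140.4/4.2 = 33.4.

K_p = 33.4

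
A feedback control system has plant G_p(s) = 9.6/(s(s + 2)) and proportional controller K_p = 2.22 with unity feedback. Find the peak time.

T_p = 0.697 s

Closed-loop characteristic equation: s² + 2s + 21.31 = 0, so ω_n = 4.616 rad/s and ζ = 2/(2·4.616) = 0.2166.
Damped frequency ω_d = ω_n√(1−ζ²) = 4.507 rad/s, so peak time T_p = π/ω_d = 0.697 s.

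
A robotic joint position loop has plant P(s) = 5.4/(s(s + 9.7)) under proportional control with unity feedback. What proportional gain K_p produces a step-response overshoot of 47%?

From %OS = 100·exp(−πζ/√(1−ζ²)) = 47%, ζ = −ln(0.47)/√(π²+ln²(0.47)) = 0.2337.
Characteristic equation s² + 9.7s + 5.4K_p = 0 gives ζ = 9.7/(2√(5.4K_p)).
Setting ζ = 0.2337: √(5.4K_p) = 9.7/(2·0.2337) = 20.76, so K_p = 430.8/5.4 = 79.8.

K_p = 79.8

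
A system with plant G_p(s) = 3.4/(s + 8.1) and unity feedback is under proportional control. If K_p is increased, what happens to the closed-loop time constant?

Closed-loop pole is at s = −(8.1+K_p·3.4); larger K_p moves it further left, so τ = 1/(8.1+K_p·3.4) decreases.

decrease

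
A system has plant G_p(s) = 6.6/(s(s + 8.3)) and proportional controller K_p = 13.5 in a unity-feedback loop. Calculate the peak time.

T_p = 0.371 s

Closed-loop characteristic equation: s² + 8.3s + 89.1 = 0, so ω_n = 9.439 rad/s and ζ = 8.3/(2·9.439) = 0.4397.
Damped frequency ω_d = ω_n√(1−ζ²) = 8.478 rad/s, so peak time T_p = π/ω_d = 0.371 s.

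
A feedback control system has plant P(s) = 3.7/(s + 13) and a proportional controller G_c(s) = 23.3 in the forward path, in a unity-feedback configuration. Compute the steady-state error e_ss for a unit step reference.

The loop is type 0. Static position error constant K_pos = G_c(0)·P(0) = 23.3·0.2846 = 6.632.
Steady-state error to a unit step: e_ss = 1/(1+K_pos) = 1/7.632 = 0.131.

0.131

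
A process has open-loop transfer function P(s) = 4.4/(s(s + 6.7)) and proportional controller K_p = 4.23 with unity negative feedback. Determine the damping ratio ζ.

The closed-loop denominator is s(s+6.7) + 4.23·4.4 = s² + 6.7s + 18.61.
So ω_n² = 18.61 ⇒ ω_n = 4.314 rad/s, and ζ = 6.7/(2ω_n) = 0.777.

ζ = 0.777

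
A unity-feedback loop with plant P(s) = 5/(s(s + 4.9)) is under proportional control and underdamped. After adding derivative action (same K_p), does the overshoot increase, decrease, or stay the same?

The derivative term adds K·K_d to the s-coefficient of the characteristic equation, raising 2ζω_n while ω_n is unchanged; ζ increases, so overshoot decreases.

decrease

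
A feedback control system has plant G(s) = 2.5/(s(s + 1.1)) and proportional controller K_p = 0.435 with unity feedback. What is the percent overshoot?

14.2%

Closed-loop characteristic equation: s² + 1.1s + 1.087 = 0, so ω_n = 1.043 rad/s and ζ = 1.1/(2·1.043) = 0.5274.
%OS = 100·exp(−πζ/√(1−ζ²)) = 100·exp(−π·0.5274/√0.7218) = 14.2%.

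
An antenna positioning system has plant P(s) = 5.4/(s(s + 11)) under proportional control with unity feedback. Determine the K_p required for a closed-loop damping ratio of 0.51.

Closed-loop characteristic equation: s² + 11s + K_p·5.4 = 0.
So ω_n = √(5.4K_p) and 2ζω_n = 11, giving ζ = 11/(2√(5.4K_p)).
Setting ζ = 0.51: √(5.4K_p) = 11/(2·0.51) = 10.78, so K_p = 116.3/5.4 = 21.5.

K_p = 21.5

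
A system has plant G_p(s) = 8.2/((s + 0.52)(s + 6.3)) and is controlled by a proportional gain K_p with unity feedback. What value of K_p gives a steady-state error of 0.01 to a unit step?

K_p = 39.6

Steady-state error for a unit step on this type-0 loop is 1/(1 + K_p·G_p(0)).
G_p(0) = 2.503. Require 1/(1 + K_p·2.503) = 0.01, so 1 + 2.503·K_p = 100.
K_p = (100 − 1)/2.503 = 39.6.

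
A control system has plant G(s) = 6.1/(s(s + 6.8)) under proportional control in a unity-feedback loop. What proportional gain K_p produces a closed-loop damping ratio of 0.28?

K_p = 24.2

Closed-loop characteristic equation: s² + 6.8s + K_p·6.1 = 0.
So ω_n = √(6.1K_p) and 2ζω_n = 6.8, giving ζ = 6.8/(2√(6.1K_p)).
Setting ζ = 0.28: √(6.1K_p) = 6.8/(2·0.28) = 12.14, so K_p = 147.4/6.1 = 24.2.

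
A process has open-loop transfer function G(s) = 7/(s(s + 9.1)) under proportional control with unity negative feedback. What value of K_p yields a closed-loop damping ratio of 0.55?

K_p = 9.78

Closed-loop characteristic equation: s² + 9.1s + K_p·7 = 0.
So ω_n = √(7K_p) and 2ζω_n = 9.1, giving ζ = 9.1/(2√(7K_p)).
Setting ζ = 0.55: √(7K_p) = 9.1/(2·0.55) = 8.273, so K_p = 68.44/7 = 9.78.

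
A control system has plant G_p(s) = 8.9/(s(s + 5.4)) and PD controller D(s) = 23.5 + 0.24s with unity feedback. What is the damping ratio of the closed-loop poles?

ζ = 0.261

Forward path: (23.5 + 0.24s)·8.9/(s(s+5.4)). The closed-loop characteristic equation is s² + (5.4 + 8.9·0.24)s + 8.9·23.5 = 0.
That is s² + 7.536s + 209.2 = 0, so ω_n = 14.46 rad/s and ζ = 7.536/(2·14.46) = 0.2605.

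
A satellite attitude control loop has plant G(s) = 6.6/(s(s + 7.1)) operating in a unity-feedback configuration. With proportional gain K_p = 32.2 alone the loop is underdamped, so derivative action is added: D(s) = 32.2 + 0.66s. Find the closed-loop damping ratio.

ζ = 0.393

Forward path: (32.2 + 0.66s)·6.6/(s(s+7.1)). The closed-loop characteristic equation is s² + (7.1 + 6.6·0.66)s + 6.6·32.2 = 0.
That is s² + 11.46s + 212.5 = 0, so ω_n = 14.58 rad/s and ζ = 11.46/(2·14.58) = 0.3929.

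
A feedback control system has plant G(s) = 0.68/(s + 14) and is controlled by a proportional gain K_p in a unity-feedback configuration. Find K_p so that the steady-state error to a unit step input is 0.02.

For a type-0 loop with proportional control, e_ss = 1/(1 + K_p·G(0)).
G(0) = 0.04857. Require 1/(1 + K_p·0.04857) = 0.02, so 1 + 0.04857·K_p = 50.
K_p = (50 − 1)/0.04857 = 1010.

K_p = 1010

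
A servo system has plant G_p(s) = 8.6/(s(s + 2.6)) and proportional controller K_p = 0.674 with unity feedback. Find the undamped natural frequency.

1 + K_p·G_p(s) = 0 gives s² + 2.6s + 5.796 = 0.
Matching s² + 2ζω_n s + ω_n²: ω_n = √5.796 = 2.408 rad/s and 2ζω_n = 2.6, so ζ = 2.6/(2·2.408) = 0.54.

ω_n = 2.41 rad/s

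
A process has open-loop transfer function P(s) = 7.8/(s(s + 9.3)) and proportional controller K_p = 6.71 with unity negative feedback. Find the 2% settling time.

T_s ≈ 0.86 s

From 1 + K_pP(s) = 0: s² + 9.3s + 52.34 = 0 ⇒ ω_n = 7.235, ζ = 0.6428.
2% settling time T_s ≈ 4/(ζω_n) = 4/4.65 = 0.86 s.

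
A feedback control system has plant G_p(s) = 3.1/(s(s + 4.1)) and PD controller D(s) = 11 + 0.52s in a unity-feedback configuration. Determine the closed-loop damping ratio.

Forward path: (11 + 0.52s)·3.1/(s(s+4.1)). The closed-loop characteristic equation is s² + (4.1 + 3.1·0.52)s + 3.1·11 = 0.
That is s² + 5.712s + 34.1 = 0, so ω_n = 5.84 rad/s and ζ = 5.712/(2·5.84) = 0.4891.

ζ = 0.489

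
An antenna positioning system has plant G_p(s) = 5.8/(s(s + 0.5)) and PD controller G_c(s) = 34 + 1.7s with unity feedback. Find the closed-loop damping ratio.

Forward path: (34 + 1.7s)·5.8/(s(s+0.5)). The closed-loop characteristic equation is s² + (0.5 + 5.8·1.7)s + 5.8·34 = 0.
That is s² + 10.36s + 197.2 = 0, so ω_n = 14.04 rad/s and ζ = 10.36/(2·14.04) = 0.3689.

ζ = 0.369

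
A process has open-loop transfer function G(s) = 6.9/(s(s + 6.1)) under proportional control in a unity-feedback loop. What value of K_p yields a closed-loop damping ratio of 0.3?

Closed-loop characteristic equation: s² + 6.1s + K_p·6.9 = 0.
So ω_n = √(6.9K_p) and 2ζω_n = 6.1, giving ζ = 6.1/(2√(6.9K_p)).
Setting ζ = 0.3: √(6.9K_p) = 6.1/(2·0.3) = 10.17, so K_p = 103.4/6.9 = 15.

K_p = 15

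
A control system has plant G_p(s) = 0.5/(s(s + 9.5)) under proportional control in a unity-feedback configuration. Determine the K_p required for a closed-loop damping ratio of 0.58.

K_p = 134

Closed-loop characteristic equation: s² + 9.5s + K_p·0.5 = 0.
So ω_n = √(0.5K_p) and 2ζω_n = 9.5, giving ζ = 9.5/(2√(0.5K_p)).
Setting ζ = 0.58: √(0.5K_p) = 9.5/(2·0.58) = 8.19, so K_p = 67.07/0.5 = 134.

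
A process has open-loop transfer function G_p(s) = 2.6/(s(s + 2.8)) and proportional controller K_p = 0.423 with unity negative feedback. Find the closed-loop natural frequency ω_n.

With unity feedback the closed-loop characteristic equation is s² + 2.8s + 0.423·2.6 = s² + 2.8s + 1.1 = 0.
So ω_n² = 1.1 ⇒ ω_n = 1.049 rad/s, and ζ = 2.8/(2ω_n) = 1.33.

ω_n = 1.05 rad/s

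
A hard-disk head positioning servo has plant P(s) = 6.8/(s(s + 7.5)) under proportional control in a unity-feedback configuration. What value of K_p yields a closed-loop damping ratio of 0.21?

K_p = 46.9

Closed-loop characteristic equation: s² + 7.5s + K_p·6.8 = 0.
So ω_n = √(6.8K_p) and 2ζω_n = 7.5, giving ζ = 7.5/(2√(6.8K_p)).
Setting ζ = 0.21: √(6.8K_p) = 7.5/(2·0.21) = 17.86, so K_p = 318.9/6.8 = 46.9.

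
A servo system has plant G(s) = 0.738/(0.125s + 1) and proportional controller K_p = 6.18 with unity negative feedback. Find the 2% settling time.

Closed loop: T(s) = K_p·G/(1+K_p·G) = 4.561/(0.125s + 1 + 4.561), with pole at s = −(1 + 4.561)/0.125 = −44.49.
τ = 1/44.49 = 0.02248 s, so 2% settling time ≈ 4τ = 0.0899 s.

T_s ≈ 0.0899 s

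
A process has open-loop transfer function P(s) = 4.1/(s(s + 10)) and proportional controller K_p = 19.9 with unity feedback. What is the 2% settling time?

From 1 + K_pP(s) = 0: s² + 10s + 81.59 = 0 ⇒ ω_n = 9.033, ζ = 0.5535.
2% settling time T_s ≈ 4/(ζω_n) = 4/5 = 0.8 s.

T_s ≈ 0.8 s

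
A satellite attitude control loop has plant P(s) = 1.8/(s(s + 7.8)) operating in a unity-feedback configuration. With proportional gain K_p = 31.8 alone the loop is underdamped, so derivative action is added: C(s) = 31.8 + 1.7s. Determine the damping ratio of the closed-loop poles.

Forward path: (31.8 + 1.7s)·1.8/(s(s+7.8)). The closed-loop characteristic equation is s² + (7.8 + 1.8·1.7)s + 1.8·31.8 = 0.
That is s² + 10.86s + 57.24 = 0, so ω_n = 7.566 rad/s and ζ = 10.86/(2·7.566) = 0.7177.

ζ = 0.718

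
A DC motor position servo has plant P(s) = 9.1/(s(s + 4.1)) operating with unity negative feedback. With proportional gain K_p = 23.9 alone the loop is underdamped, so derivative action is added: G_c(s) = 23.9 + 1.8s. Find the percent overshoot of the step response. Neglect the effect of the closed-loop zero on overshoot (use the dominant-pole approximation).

Forward path: (23.9 + 1.8s)·9.1/(s(s+4.1)). The closed-loop characteristic equation is s² + (4.1 + 9.1·1.8)s + 9.1·23.9 = 0.
That is s² + 20.48s + 217.5 = 0, so ω_n = 14.75 rad/s and ζ = 20.48/(2·14.75) = 0.6944.
%OS = 100·exp(−πζ/√(1−ζ²)) = 4.83%.

4.83%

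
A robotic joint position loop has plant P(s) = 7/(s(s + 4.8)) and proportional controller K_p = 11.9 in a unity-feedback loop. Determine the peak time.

T_p = 0.357 s

The closed-loop denominator s² + 4.8s + 83.3 gives ω_n = √83.3 = 9.127 and ζ = 4.8/(2ω_n) = 0.263.
Damped frequency ω_d = ω_n√(1−ζ²) = 8.806 rad/s, so peak time T_p = π/ω_d = 0.357 s.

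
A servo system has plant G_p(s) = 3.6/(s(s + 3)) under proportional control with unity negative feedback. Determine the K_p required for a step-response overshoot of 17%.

K_p = 2.59

From %OS = 100·exp(−πζ/√(1−ζ²)) = 17%, ζ = −ln(0.17)/√(π²+ln²(0.17)) = 0.4913.
Characteristic equation s² + 3s + 3.6K_p = 0 gives ζ = 3/(2√(3.6K_p)).
Setting ζ = 0.4913: √(3.6K_p) = 3/(2·0.4913) = 3.053, so K_p = 9.323/3.6 = 2.59.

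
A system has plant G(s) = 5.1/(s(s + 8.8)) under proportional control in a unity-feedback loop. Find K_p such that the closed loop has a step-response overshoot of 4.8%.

From %OS = 100·exp(−πζ/√(1−ζ²)) = 4.8%, ζ = −ln(0.048)/√(π²+ln²(0.048)) = 0.695.
Characteristic equation s² + 8.8s + 5.1K_p = 0 gives ζ = 8.8/(2√(5.1K_p)).
Setting ζ = 0.695: √(5.1K_p) = 8.8/(2·0.695) = 6.331, so K_p = 40.08/5.1 = 7.86.

K_p = 7.86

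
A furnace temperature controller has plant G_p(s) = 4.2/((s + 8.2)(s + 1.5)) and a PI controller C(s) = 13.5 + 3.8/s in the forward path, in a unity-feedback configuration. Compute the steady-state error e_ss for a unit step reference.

The open loop C(s)G_p(s) has a pole at the origin (type 1), so the static position error constant is infinite and e_ss = 1/(1+∞) = 0.

0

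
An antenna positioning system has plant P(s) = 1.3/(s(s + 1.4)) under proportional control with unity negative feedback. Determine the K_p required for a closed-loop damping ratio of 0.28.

Closed-loop characteristic equation: s² + 1.4s + K_p·1.3 = 0.
So ω_n = √(1.3K_p) and 2ζω_n = 1.4, giving ζ = 1.4/(2√(1.3K_p)).
Setting ζ = 0.28: √(1.3K_p) = 1.4/(2·0.28) = 2.5, so K_p = 6.25/1.3 = 4.81.

K_p = 4.81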